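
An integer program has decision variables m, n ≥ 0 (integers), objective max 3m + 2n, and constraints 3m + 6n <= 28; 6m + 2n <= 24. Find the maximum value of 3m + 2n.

15

(m,n)=(3,3) is feasible, giving 15.
(m,n)=(3,2) is feasible, giving 13.
The best lattice point is (3,3), giving 15.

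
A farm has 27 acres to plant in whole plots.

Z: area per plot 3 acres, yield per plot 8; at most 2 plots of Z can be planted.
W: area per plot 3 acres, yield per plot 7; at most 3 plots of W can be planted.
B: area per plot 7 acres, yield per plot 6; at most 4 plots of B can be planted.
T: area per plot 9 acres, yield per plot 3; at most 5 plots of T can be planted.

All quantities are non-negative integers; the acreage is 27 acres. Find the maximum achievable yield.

This is a bounded integer knapsack.
2×Z, 2×W, and 2×B: area 26 ≤ 27, yield 2·8 + 2·7 + 2·6 = 42.
2×Z, 3×W, and 1×B: area 22 ≤ 27, yield 2·8 + 3·7 + 1·6 = 43.
Best is 43.

43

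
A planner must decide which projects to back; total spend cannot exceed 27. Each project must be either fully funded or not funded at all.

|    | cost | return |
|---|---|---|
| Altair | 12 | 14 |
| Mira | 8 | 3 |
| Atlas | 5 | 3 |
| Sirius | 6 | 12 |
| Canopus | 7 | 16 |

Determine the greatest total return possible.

Treat it as a binary knapsack problem.
Allowing fractional choices, the relaxed optimum would be about 43.2, but projects are indivisible.
Mira + Atlas + Sirius + Canopus: cost 8 + 5 + 6 + 7 = 26 ≤ 27, return 3 + 3 + 12 + 16 = 34.
Altair + Sirius + Canopus: cost 12 + 6 + 7 = 25 ≤ 27, return 14 + 12 + 16 = 42.
Best is Altair, Sirius, and Canopus with total return 42.

42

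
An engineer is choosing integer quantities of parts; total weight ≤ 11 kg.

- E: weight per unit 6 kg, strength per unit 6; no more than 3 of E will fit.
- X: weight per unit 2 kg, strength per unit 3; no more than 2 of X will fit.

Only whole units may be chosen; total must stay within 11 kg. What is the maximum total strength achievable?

12

X has the best ratio (3/2); taking only X gives at most 2×3 = 6 (stopped by the supply cap of 2).
Mixing does better — 1×E and 2×X: weight 10 ≤ 11, strength 1·6 + 2·3 = 12.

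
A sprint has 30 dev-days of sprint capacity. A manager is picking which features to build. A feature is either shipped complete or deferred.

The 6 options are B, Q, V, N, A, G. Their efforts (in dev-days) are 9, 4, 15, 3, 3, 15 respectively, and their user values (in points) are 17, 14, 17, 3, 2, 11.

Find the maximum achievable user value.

48

This is an integer program with binary decision variables.
Take B, Q, and V: effort 9 + 4 + 15 = 28 ≤ 30, user value 17 + 14 + 17 = 48.
No other feasible combination does better.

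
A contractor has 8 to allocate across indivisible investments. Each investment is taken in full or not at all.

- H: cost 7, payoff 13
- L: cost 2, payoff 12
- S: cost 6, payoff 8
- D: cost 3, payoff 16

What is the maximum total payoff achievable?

28

Allowing fractional choices, the relaxed optimum would be about 33.6, but investments are indivisible.
L + D: cost 2 + 3 = 5 ≤ 8, payoff 12 + 16 = 28.
L + S: cost 2 + 6 = 8 ≤ 8, payoff 12 + 8 = 20.
D: cost 3 ≤ 8, payoff 16.
Best is L and D with total payoff 28.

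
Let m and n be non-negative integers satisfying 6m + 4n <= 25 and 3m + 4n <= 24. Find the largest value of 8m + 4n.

Relaxing integrality, the LP optimum is 33.33 at (m,n) = (4.17, 0), which is not an integer point.
(m,n)=(4,0): 6·4+4·0=24≤25, 3·4+4·0=12≤24, objective 32.
(m,n)=(3,1): 6·3+4·1=22≤25, 3·3+4·1=13≤24, objective 28.
(m,n)=(3,0): 6·3+4·0=18≤25, 3·3+4·0=9≤24, objective 24.
Maximum is 32 at (m,n)=(4,0).

32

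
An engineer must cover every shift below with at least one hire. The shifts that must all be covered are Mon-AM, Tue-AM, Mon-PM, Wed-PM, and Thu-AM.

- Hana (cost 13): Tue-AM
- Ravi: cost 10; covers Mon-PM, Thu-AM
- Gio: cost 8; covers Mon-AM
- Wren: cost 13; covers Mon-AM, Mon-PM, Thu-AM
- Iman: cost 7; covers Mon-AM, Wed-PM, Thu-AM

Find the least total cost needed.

Choose Hana, Ravi, and Iman: together they cover Mon-AM, Tue-AM, Mon-PM, Wed-PM, Thu-AM — every shift.
Total cost: 13 + 10 + 7 = 30.
No cover costs less than 30.

30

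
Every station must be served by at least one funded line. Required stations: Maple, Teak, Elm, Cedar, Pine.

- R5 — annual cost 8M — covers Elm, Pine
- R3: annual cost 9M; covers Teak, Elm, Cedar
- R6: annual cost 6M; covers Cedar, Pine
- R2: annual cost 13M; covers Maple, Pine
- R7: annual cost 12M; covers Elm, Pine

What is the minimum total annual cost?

22

Choose R3 and R2: together they cover Maple, Teak, Elm, Cedar, Pine — every station.
Total annual cost: 9 + 13 = 22.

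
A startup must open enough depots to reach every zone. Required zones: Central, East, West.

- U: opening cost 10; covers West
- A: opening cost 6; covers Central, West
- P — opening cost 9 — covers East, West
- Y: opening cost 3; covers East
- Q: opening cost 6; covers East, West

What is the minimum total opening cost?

9

Choose A and Y: together they cover Central, East, West — every zone.
Total opening cost: 6 + 3 = 9.
No cover costs less than 9.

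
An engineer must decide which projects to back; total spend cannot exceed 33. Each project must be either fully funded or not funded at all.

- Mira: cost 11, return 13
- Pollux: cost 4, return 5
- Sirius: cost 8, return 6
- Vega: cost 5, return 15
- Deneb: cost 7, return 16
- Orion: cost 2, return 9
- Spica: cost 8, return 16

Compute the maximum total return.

Allowing fractional choices, the relaxed optimum would be about 69.3, but projects are indivisible.
Sirius + Vega + Deneb + Orion + Spica: cost 8 + 5 + 7 + 2 + 8 = 30 ≤ 33, return 6 + 15 + 16 + 9 + 16 = 62.
Pollux + Vega + Deneb + Orion + Spica: cost 4 + 5 + 7 + 2 + 8 = 26 ≤ 33, return 5 + 15 + 16 + 9 + 16 = 61.
Mira + Vega + Deneb + Orion + Spica: cost 11 + 5 + 7 + 2 + 8 = 33 ≤ 33, return 13 + 15 + 16 + 9 + 16 = 69.
Best is Mira, Vega, Deneb, Orion, and Spica with total return 69.

69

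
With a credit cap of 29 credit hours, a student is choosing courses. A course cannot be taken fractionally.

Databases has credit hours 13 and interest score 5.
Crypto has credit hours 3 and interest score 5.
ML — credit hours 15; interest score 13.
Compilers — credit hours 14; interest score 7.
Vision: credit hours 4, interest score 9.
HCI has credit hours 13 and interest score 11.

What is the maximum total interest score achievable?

27

This is a 0-1 knapsack instance.
Allowing fractional choices, the relaxed optimum would be about 32.9, but courses are indivisible.
ML + HCI: credit hours 15 + 13 = 28 ≤ 29, interest score 13 + 11 = 24.
Crypto + ML + Vision: credit hours 3 + 15 + 4 = 22 ≤ 29, interest score 5 + 13 + 9 = 27.
Crypto + Vision + HCI: credit hours 3 + 4 + 13 = 20 ≤ 29, interest score 5 + 9 + 11 = 25.
Best is Crypto, ML, and Vision with total interest score 27.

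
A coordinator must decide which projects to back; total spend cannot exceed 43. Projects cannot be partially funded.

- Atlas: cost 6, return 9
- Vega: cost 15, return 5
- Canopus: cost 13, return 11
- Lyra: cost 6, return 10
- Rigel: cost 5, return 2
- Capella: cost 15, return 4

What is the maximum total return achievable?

35

This is a 0-1 knapsack instance.
Allowing fractional choices, the relaxed optimum would be about 36.3, but projects are indivisible.
Atlas + Canopus + Lyra + Rigel: cost 6 + 13 + 6 + 5 = 30 ≤ 43, return 9 + 11 + 10 + 2 = 32.
Atlas + Vega + Canopus + Lyra: cost 6 + 15 + 13 + 6 = 40 ≤ 43, return 9 + 5 + 11 + 10 = 35.
Atlas + Canopus + Lyra + Capella: cost 6 + 13 + 6 + 15 = 40 ≤ 43, return 9 + 11 + 10 + 4 = 34.
Best is Atlas, Vega, Canopus, and Lyra with total return 35.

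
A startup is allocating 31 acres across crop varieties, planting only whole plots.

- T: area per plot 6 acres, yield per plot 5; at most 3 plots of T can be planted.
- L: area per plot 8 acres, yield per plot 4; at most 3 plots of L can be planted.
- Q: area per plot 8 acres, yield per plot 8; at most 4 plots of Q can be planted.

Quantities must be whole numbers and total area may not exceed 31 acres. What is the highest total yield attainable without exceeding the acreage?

1×T and 3×Q: area 30 ≤ 31, yield 1·5 + 3·8 = 29.
2×T and 2×Q: area 28 ≤ 31, yield 2·5 + 2·8 = 26.
Best is 29.

29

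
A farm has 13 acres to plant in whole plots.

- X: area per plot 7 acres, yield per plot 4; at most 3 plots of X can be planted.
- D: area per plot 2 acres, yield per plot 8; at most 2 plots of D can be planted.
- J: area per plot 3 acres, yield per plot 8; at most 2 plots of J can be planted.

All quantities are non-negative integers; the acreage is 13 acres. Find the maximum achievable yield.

32

1×D and 2×J: area 8 ≤ 13, yield 1·8 + 2·8 = 24.
2×D and 2×J: area 10 ≤ 13, yield 2·8 + 2·8 = 32.
Best is 32.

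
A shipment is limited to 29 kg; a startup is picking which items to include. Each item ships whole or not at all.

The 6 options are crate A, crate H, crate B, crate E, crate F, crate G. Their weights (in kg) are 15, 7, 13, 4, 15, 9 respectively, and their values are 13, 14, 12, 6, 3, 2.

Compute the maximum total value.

33

Allowing fractional choices, the relaxed optimum would be about 36.3, but items are indivisible.
crate A + crate H + crate E: weight 15 + 7 + 4 = 26 ≤ 29, value 13 + 14 + 6 = 33.
crate H + crate B + crate E: weight 7 + 13 + 4 = 24 ≤ 29, value 14 + 12 + 6 = 32.
Best is crate A, crate H, and crate E with total value 33.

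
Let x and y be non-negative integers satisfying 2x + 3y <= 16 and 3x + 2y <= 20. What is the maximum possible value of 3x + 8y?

40

Relaxing integrality, the LP optimum is 42.67 at (x,y) = (0, 5.33), which is not an integer point.
(x,y)=(0,5): 2·0+3·5=15≤16, 3·0+2·5=10≤20, objective 40.
(x,y)=(1,4): 2·1+3·4=14≤16, 3·1+2·4=11≤20, objective 35.
(x,y)=(0,4): 2·0+3·4=12≤16, 3·0+2·4=8≤20, objective 32.
The best lattice point is (0,5), giving 40.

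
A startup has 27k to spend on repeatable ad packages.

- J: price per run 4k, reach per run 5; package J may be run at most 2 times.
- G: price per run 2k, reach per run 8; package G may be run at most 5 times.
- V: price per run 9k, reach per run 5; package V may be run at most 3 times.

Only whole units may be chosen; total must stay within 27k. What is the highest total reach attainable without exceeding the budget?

1×J, 5×G, and 1×V: price 23 ≤ 27, reach 1·5 + 5·8 + 1·5 = 50.
2×J, 5×G, and 1×V: price 27 ≤ 27, reach 2·5 + 5·8 + 1·5 = 55.
Best is 55.

55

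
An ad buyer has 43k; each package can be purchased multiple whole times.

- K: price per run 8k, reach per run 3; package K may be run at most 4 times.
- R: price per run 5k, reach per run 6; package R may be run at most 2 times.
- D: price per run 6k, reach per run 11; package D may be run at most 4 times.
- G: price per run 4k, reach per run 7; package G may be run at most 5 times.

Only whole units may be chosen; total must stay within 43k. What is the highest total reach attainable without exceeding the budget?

4×D and 4×G: price 40 ≤ 43, reach 4·11 + 4·7 = 72.
1×R, 3×D, and 5×G: price 43 ≤ 43, reach 1·6 + 3·11 + 5·7 = 74.
Best is 74.

74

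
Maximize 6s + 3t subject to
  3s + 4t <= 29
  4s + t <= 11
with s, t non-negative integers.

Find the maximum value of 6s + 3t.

Relaxing integrality, the LP optimum is 26.08 at (s,t) = (1.15, 6.38), which is not an integer point.
(s,t)=(1,6): 3·1+4·6=27≤29, 4·1+1·6=10≤11, objective 24.
(s,t)=(0,7): 3·0+4·7=28≤29, 4·0+1·7=7≤11, objective 21.
Maximum is 24 at (s,t)=(1,6).

24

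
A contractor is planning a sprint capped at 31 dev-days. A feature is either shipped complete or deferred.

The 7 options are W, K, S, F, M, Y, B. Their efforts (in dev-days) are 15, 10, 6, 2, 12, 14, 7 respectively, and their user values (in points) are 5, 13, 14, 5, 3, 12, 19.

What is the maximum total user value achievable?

51

Allowing fractional choices, the relaxed optimum would be about 56.1, but features are indivisible.
S + F + Y + B: effort 6 + 2 + 14 + 7 = 29 ≤ 31, user value 14 + 5 + 12 + 19 = 50.
K + S + F + B: effort 10 + 6 + 2 + 7 = 25 ≤ 31, user value 13 + 14 + 5 + 19 = 51.
Best is K, S, F, and B with total user value 51.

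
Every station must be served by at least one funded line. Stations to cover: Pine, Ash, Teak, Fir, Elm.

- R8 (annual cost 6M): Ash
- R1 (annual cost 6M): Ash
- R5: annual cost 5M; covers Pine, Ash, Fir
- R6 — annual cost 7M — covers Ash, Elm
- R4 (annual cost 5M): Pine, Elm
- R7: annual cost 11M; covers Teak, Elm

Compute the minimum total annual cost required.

The greedy cost-per-new-station heuristic would pick R5, R4, and R7 for 21, but a cheaper cover exists.
Choose R5 and R7: together they cover Pine, Ash, Teak, Fir, Elm — every station.
Total annual cost: 5 + 11 = 16.
No cover costs less than 16.

16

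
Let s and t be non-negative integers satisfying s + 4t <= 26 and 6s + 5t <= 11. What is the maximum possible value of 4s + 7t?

14

(s,t)=(0,2) is feasible, giving 14.
(s,t)=(1,1) is feasible, giving 11.
(s,t)=(0,1) is feasible, giving 7.
No feasible integer point exceeds 14.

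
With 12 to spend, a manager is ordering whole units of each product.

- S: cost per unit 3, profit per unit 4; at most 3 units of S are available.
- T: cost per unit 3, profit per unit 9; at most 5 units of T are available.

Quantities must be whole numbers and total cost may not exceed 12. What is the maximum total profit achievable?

This is a bounded integer knapsack.
T has the best ratio (9/3); taking only T gives at most 4×9 = 36 (stopped by the cost limit).
Optimal: 4×T: cost 12 ≤ 12, profit 4·9 = 36.

36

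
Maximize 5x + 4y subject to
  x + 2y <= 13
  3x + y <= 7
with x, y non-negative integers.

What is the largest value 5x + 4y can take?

Relaxing integrality, the LP optimum is 26.60 at (x,y) = (0.2, 6.4), which is not an integer point.
(x,y)=(0,6): 1·0+2·6=12≤13, 3·0+1·6=6≤7, objective 24.
(x,y)=(0,5): 1·0+2·5=10≤13, 3·0+1·5=5≤7, objective 20.
No feasible integer point exceeds 24.

24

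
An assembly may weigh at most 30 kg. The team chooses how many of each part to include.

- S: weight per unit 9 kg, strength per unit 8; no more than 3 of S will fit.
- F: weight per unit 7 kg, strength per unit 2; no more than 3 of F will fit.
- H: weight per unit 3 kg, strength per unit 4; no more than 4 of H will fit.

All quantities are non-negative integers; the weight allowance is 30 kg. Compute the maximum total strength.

32

H has the best ratio (4/3); taking only H gives at most 4×4 = 16 (stopped by the supply cap of 4).
Mixing does better — 2×S and 4×H: weight 30 ≤ 30, strength 2·8 + 4·4 = 32.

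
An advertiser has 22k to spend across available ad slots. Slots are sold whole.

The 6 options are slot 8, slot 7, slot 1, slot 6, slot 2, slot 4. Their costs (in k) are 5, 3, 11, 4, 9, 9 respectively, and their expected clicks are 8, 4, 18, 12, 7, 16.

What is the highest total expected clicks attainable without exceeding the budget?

40

This is an integer program with binary decision variables.
Allowing fractional choices, the relaxed optimum would be about 42.7, but ad slots are indivisible.
slot 8 + slot 7 + slot 6 + slot 4: cost 5 + 3 + 4 + 9 = 21 ≤ 22, expected clicks 8 + 4 + 12 + 16 = 40.
slot 8 + slot 1 + slot 6: cost 5 + 11 + 4 = 20 ≤ 22, expected clicks 8 + 18 + 12 = 38.
Best is slot 8, slot 7, slot 6, and slot 4 with total expected clicks 40.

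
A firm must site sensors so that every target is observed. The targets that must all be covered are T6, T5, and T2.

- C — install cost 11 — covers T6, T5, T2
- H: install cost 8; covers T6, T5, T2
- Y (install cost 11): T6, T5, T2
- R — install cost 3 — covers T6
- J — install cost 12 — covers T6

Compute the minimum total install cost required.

This is an integer covering problem.
H alone covers T6, T5, T2 — every target.
Total install cost: 8.
No cover costs less than 8.

8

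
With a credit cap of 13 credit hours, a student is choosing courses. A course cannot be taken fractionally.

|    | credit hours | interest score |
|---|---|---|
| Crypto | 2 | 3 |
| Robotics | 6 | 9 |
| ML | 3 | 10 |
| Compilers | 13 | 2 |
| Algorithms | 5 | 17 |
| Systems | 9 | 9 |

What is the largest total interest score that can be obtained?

Allowing fractional choices, the relaxed optimum would be about 34.5, but courses are indivisible.
ML + Algorithms: credit hours 3 + 5 = 8 ≤ 13, interest score 10 + 17 = 27.
Crypto + Robotics + Algorithms: credit hours 2 + 6 + 5 = 13 ≤ 13, interest score 3 + 9 + 17 = 29.
Crypto + ML + Algorithms: credit hours 2 + 3 + 5 = 10 ≤ 13, interest score 3 + 10 + 17 = 30.
Best is Crypto, ML, and Algorithms with total interest score 30.

30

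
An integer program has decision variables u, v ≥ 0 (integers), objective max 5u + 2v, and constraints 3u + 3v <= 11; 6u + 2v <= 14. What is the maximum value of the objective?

(u,v)=(2,1): 3·2+3·1=9≤11, 6·2+2·1=14≤14, objective 12.
(u,v)=(2,0): 3·2+3·0=6≤11, 6·2+2·0=12≤14, objective 10.
(u,v)=(1,2): 3·1+3·2=9≤11, 6·1+2·2=10≤14, objective 9.
(u,v)=(1,1): 3·1+3·1=6≤11, 6·1+2·1=8≤14, objective 7.
Maximum is 12 at (u,v)=(2,1).

12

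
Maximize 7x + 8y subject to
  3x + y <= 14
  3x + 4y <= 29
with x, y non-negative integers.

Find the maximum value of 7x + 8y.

61

(x,y)=(3,5): 3·3+1·5=14≤14, 3·3+4·5=29≤29, objective 61.
(x,y)=(2,5): 3·2+1·5=11≤14, 3·2+4·5=26≤29, objective 54.
(x,y)=(3,4): 3·3+1·4=13≤14, 3·3+4·4=25≤29, objective 53.
(x,y)=(2,4): 3·2+1·4=10≤14, 3·2+4·4=22≤29, objective 46.
No feasible integer point exceeds 61.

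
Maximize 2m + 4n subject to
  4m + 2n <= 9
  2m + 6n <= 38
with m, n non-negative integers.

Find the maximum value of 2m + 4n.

16

The continuous relaxation peaks at (0, 4.5) with value 18.00; rounding to a feasible lattice point costs some objective.
(m,n)=(0,4): 4·0+2·4=8≤9, 2·0+6·4=24≤38, objective 16.
(m,n)=(0,3): 4·0+2·3=6≤9, 2·0+6·3=18≤38, objective 12.
No feasible integer point exceeds 16.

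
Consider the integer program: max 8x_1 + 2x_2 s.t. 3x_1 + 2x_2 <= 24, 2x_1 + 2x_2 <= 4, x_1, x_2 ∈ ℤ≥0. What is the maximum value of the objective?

(x_1,x_2)=(2,0): 3·2+2·0=6≤24, 2·2+2·0=4≤4, objective 16.
(x_1,x_2)=(1,1): 3·1+2·1=5≤24, 2·1+2·1=4≤4, objective 10.
(x_1,x_2)=(1,0): 3·1+2·0=3≤24, 2·1+2·0=2≤4, objective 8.
The best lattice point is (2,0), giving 16.

16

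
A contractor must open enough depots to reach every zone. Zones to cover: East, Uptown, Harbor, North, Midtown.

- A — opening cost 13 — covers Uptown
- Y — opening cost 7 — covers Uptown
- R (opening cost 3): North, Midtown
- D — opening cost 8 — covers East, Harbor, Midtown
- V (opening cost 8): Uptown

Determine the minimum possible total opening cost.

Choose Y, R, and D: together they cover East, Uptown, Harbor, North, Midtown — every zone.
Total opening cost: 7 + 3 + 8 = 18.
No cover costs less than 18.

18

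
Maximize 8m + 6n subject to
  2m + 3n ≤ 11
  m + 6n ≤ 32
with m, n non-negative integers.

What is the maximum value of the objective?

40

(m,n)=(5,0) is feasible, giving 40.
(m,n)=(4,1) is feasible, giving 38.
(m,n)=(4,0) is feasible, giving 32.
The best lattice point is (5,0), giving 40.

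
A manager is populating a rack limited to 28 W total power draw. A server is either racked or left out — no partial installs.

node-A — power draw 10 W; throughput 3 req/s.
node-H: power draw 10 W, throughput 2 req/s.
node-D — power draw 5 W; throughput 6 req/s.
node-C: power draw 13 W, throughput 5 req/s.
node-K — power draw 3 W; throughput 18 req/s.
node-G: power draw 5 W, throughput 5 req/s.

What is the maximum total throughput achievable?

34

Allowing fractional choices, the relaxed optimum would be about 34.6, but servers are indivisible.
node-A + node-D + node-K + node-G: power draw 10 + 5 + 3 + 5 = 23 ≤ 28, throughput 3 + 6 + 18 + 5 = 32.
node-D + node-C + node-K + node-G: power draw 5 + 13 + 3 + 5 = 26 ≤ 28, throughput 6 + 5 + 18 + 5 = 34.
node-H + node-D + node-K + node-G: power draw 10 + 5 + 3 + 5 = 23 ≤ 28, throughput 2 + 6 + 18 + 5 = 31.
Best is node-D, node-C, node-K, and node-G with total throughput 34.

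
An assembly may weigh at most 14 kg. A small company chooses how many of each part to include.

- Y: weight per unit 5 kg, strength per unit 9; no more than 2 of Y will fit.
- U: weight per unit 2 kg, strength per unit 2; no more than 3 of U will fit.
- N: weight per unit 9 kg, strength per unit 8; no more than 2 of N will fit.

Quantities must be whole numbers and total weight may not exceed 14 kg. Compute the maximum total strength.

22

Y has the best ratio (9/5); taking only Y gives at most 2×9 = 18 (stopped by the weight limit).
Mixing does better — 2×Y and 2×U: weight 14 ≤ 14, strength 2·9 + 2·2 = 22.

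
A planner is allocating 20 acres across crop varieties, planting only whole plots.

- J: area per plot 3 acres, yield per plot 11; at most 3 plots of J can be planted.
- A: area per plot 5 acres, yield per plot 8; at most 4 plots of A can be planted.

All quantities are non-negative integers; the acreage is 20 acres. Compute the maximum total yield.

49

3×J and 1×A: area 14 ≤ 20, yield 3·11 + 1·8 = 41.
3×J and 2×A: area 19 ≤ 20, yield 3·11 + 2·8 = 49.
Best is 49.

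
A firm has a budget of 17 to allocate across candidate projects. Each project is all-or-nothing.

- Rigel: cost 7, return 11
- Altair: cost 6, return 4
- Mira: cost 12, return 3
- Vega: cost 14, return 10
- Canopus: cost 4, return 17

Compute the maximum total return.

Rigel + Altair + Canopus: cost 7 + 6 + 4 = 17 ≤ 17, return 11 + 4 + 17 = 32.
Altair + Canopus: cost 6 + 4 = 10 ≤ 17, return 4 + 17 = 21.
Rigel + Canopus: cost 7 + 4 = 11 ≤ 17, return 11 + 17 = 28.
Best is Rigel, Altair, and Canopus with total return 32.

32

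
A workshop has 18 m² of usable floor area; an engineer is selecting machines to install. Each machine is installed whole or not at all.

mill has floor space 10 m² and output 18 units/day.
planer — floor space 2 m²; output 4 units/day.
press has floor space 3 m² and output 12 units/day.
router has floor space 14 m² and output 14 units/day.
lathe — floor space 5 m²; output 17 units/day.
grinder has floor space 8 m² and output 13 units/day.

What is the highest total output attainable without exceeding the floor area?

Allowing fractional choices, the relaxed optimum would be about 47.4, but machines are indivisible.
mill + press + lathe: floor space 10 + 3 + 5 = 18 ≤ 18, output 18 + 12 + 17 = 47.
planer + press + lathe + grinder: floor space 2 + 3 + 5 + 8 = 18 ≤ 18, output 4 + 12 + 17 + 13 = 46.
press + lathe + grinder: floor space 3 + 5 + 8 = 16 ≤ 18, output 12 + 17 + 13 = 42.
Best is mill, press, and lathe with total output 47.

47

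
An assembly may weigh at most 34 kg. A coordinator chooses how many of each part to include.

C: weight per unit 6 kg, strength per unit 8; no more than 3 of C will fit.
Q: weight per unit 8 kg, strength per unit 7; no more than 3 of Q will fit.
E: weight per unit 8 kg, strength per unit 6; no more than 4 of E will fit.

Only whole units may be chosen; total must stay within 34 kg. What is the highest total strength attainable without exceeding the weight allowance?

38

3×C and 2×Q: weight 34 ≤ 34, strength 3·8 + 2·7 = 38.
3×C, 1×Q, and 1×E: weight 34 ≤ 34, strength 3·8 + 1·7 + 1·6 = 37.
Best is 38.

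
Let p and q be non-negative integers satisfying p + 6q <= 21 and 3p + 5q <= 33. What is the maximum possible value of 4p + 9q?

46

(p,q)=(7,2): 1·7+6·2=19≤21, 3·7+5·2=31≤33, objective 46.
(p,q)=(6,2): 1·6+6·2=18≤21, 3·6+5·2=28≤33, objective 42.
(p,q)=(8,1): 1·8+6·1=14≤21, 3·8+5·1=29≤33, objective 41.
(p,q)=(7,1): 1·7+6·1=13≤21, 3·7+5·1=26≤33, objective 37.
The best lattice point is (7,2), giving 46.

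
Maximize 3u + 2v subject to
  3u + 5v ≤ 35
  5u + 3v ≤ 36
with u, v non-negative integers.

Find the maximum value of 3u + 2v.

22

The continuous relaxation peaks at (4.69, 4.19) with value 22.44; rounding to a feasible lattice point costs some objective.
(u,v)=(6,2): 3·6+5·2=28≤35, 5·6+3·2=36≤36, objective 22.
(u,v)=(5,3): 3·5+5·3=30≤35, 5·5+3·3=34≤36, objective 21.
(u,v)=(4,4): 3·4+5·4=32≤35, 5·4+3·4=32≤36, objective 20.
Maximum is 22 at (u,v)=(6,2).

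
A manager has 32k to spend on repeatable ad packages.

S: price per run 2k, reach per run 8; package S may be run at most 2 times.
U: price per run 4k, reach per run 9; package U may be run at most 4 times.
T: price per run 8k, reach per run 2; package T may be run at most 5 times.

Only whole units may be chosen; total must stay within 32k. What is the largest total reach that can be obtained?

2×S, 4×U, and 1×T: price 28 ≤ 32, reach 2·8 + 4·9 + 1·2 = 54.
2×S and 4×U: price 20 ≤ 32, reach 2·8 + 4·9 = 52.
Best is 54.

54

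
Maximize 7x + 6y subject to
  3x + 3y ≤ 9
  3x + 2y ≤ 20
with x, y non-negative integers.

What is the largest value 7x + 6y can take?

(x,y)=(3,0) is feasible, giving 21.
(x,y)=(2,1) is feasible, giving 20.
(x,y)=(2,0) is feasible, giving 14.
The best lattice point is (3,0), giving 21.

21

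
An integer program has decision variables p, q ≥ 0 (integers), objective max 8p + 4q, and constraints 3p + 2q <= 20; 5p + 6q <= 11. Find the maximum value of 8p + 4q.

(p,q)=(2,0) is feasible, giving 16.
(p,q)=(1,1) is feasible, giving 12.
The best lattice point is (2,0), giving 16.

16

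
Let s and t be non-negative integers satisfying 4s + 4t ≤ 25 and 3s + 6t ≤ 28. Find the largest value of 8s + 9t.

Relaxing integrality, the LP optimum is 53.08 at (s,t) = (3.17, 3.08), which is not an integer point.
(s,t)=(3,3): 4·3+4·3=24≤25, 3·3+6·3=27≤28, objective 51.
(s,t)=(4,2): 4·4+4·2=24≤25, 3·4+6·2=24≤28, objective 50.
(s,t)=(2,3): 4·2+4·3=20≤25, 3·2+6·3=24≤28, objective 43.
(s,t)=(3,2): 4·3+4·2=20≤25, 3·3+6·2=21≤28, objective 42.
Maximum is 51 at (s,t)=(3,3).

51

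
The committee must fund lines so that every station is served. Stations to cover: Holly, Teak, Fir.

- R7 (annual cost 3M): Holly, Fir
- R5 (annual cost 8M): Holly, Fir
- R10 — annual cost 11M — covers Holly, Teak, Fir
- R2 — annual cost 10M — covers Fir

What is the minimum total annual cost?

The greedy cost-per-new-station heuristic would pick R7 and R10 for 14, but a cheaper cover exists.
R10 alone covers Holly, Teak, Fir — every station.
Total annual cost: 11.
No cover costs less than 11.

11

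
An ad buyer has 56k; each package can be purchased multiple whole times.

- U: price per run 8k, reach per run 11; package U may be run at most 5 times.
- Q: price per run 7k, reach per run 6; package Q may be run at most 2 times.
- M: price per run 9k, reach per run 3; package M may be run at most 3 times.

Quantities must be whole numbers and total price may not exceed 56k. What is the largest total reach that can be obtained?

67

U has the best ratio (11/8); taking only U gives at most 5×11 = 55 (stopped by the supply cap of 5).
Mixing does better — 5×U and 2×Q: price 54 ≤ 56, reach 5·11 + 2·6 = 67.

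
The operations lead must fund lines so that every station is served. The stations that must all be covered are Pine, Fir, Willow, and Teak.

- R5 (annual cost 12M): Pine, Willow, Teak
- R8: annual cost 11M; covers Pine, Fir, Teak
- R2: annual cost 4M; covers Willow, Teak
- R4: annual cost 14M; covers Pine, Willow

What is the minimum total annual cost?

Choose R8 and R2: together they cover Pine, Fir, Willow, Teak — every station.
Total annual cost: 11 + 4 = 15.
No cover costs less than 15.

15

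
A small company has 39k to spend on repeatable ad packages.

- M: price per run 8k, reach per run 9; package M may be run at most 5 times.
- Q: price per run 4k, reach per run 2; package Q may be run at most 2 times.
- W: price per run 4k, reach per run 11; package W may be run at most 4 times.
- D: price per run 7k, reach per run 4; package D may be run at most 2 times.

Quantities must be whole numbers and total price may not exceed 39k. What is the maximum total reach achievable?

66

This is a bounded integer knapsack.
Take 2×M, 4×W, and 1×D: price 39 ≤ 39, reach 2·9 + 4·11 + 1·4 = 66.
W has the best ratio (11/4) and is taken to its limit of 4; remaining capacity is filled optimally with the others.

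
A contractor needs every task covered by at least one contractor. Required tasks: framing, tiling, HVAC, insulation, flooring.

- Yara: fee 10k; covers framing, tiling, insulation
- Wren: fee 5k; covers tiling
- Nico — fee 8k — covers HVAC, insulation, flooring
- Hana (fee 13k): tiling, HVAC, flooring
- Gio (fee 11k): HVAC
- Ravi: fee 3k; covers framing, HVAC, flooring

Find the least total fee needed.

13

Choose Yara and Ravi: together they cover framing, tiling, HVAC, insulation, flooring — every task.
Total fee: 10 + 3 = 13.
No cover costs less than 13.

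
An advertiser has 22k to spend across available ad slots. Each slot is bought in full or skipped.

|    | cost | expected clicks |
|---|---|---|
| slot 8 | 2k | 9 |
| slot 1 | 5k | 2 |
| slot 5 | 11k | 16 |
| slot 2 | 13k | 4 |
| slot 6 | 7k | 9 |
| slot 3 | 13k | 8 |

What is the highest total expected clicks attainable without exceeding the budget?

34

slot 8 + slot 6 + slot 3: cost 2 + 7 + 13 = 22 ≤ 22, expected clicks 9 + 9 + 8 = 26.
slot 8 + slot 1 + slot 5: cost 2 + 5 + 11 = 18 ≤ 22, expected clicks 9 + 2 + 16 = 27.
slot 8 + slot 5 + slot 6: cost 2 + 11 + 7 = 20 ≤ 22, expected clicks 9 + 16 + 9 = 34.
Best is slot 8, slot 5, and slot 6 with total expected clicks 34.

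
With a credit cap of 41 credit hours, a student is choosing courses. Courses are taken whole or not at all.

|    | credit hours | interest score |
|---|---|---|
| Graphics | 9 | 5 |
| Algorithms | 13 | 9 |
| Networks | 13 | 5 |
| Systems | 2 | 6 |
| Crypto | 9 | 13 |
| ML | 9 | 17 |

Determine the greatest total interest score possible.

Allowing fractional choices, the relaxed optimum would be about 49.4, but courses are indivisible.
Graphics + Algorithms + Crypto + ML: credit hours 9 + 13 + 9 + 9 = 40 ≤ 41, interest score 5 + 9 + 13 + 17 = 44.
Algorithms + Systems + Crypto + ML: credit hours 13 + 2 + 9 + 9 = 33 ≤ 41, interest score 9 + 6 + 13 + 17 = 45.
Best is Algorithms, Systems, Crypto, and ML with total interest score 45.

45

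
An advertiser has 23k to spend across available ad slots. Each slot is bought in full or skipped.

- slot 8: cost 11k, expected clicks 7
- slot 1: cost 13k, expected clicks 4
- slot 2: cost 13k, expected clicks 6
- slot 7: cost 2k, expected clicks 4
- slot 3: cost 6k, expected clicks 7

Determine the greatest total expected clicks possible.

Treat it as a binary knapsack problem.
slot 8 + slot 7 + slot 3: cost 11 + 2 + 6 = 19 ≤ 23, expected clicks 7 + 4 + 7 = 18.
slot 2 + slot 7 + slot 3: cost 13 + 2 + 6 = 21 ≤ 23, expected clicks 6 + 4 + 7 = 17.
Best is slot 8, slot 7, and slot 3 with total expected clicks 18.

18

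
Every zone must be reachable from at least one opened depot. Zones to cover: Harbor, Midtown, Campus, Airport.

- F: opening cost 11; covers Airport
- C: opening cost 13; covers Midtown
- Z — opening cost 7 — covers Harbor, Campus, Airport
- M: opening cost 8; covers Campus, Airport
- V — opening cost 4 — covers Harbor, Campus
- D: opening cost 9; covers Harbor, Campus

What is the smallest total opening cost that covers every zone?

20

This is a weighted set-cover instance.
The greedy cost-per-new-zone heuristic would pick V, Z, and C for 24, but a cheaper cover exists.
Choose C and Z: together they cover Harbor, Midtown, Campus, Airport — every zone.
Total opening cost: 13 + 7 = 20.
No cover costs less than 20.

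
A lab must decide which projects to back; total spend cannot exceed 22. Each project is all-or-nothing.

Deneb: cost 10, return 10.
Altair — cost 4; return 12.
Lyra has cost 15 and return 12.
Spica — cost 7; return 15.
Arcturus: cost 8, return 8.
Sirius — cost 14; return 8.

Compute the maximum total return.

37

Allowing fractional choices, the relaxed optimum would be about 38.0, but projects are indivisible.
Altair + Spica + Arcturus: cost 4 + 7 + 8 = 19 ≤ 22, return 12 + 15 + 8 = 35.
Deneb + Altair + Spica: cost 10 + 4 + 7 = 21 ≤ 22, return 10 + 12 + 15 = 37.
Best is Deneb, Altair, and Spica with total return 37.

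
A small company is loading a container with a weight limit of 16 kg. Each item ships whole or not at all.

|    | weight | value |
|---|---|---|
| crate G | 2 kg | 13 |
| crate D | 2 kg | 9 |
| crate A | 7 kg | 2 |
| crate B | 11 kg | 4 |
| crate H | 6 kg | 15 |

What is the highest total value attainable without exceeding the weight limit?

37

This is an integer program with binary decision variables.
Take crate G, crate D, and crate H: weight 2 + 2 + 6 = 10 ≤ 16, value 13 + 9 + 15 = 37.
No other feasible combination does better.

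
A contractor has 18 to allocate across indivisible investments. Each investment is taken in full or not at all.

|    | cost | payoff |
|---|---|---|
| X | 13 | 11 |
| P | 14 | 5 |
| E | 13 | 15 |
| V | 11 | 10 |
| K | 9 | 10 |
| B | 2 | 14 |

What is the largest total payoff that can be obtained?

Allowing fractional choices, the relaxed optimum would be about 32.3, but investments are indivisible.
X + B: cost 13 + 2 = 15 ≤ 18, payoff 11 + 14 = 25.
E + B: cost 13 + 2 = 15 ≤ 18, payoff 15 + 14 = 29.
Best is E and B with total payoff 29.

29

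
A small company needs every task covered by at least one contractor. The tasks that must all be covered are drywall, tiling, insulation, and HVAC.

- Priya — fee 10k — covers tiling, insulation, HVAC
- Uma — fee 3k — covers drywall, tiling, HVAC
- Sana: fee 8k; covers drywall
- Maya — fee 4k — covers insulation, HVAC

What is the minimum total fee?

7

This is an integer covering problem.
Choose Uma and Maya: together they cover drywall, tiling, insulation, HVAC — every task.
Total fee: 3 + 4 = 7.
No cover costs less than 7.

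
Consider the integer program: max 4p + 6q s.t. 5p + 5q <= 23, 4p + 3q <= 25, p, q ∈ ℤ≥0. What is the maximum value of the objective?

Relaxing integrality, the LP optimum is 27.60 at (p,q) = (0, 4.6), which is not an integer point.
(p,q)=(0,4): 5·0+5·4=20≤23, 4·0+3·4=12≤25, objective 24.
(p,q)=(1,3): 5·1+5·3=20≤23, 4·1+3·3=13≤25, objective 22.
(p,q)=(0,3): 5·0+5·3=15≤23, 4·0+3·3=9≤25, objective 18.
No feasible integer point exceeds 24.

24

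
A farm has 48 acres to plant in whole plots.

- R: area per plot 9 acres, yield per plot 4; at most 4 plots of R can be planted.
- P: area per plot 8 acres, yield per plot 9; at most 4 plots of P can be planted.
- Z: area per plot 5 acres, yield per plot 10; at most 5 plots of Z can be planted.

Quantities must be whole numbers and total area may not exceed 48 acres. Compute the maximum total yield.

This is a bounded integer knapsack.
3×P and 4×Z: area 44 ≤ 48, yield 3·9 + 4·10 = 67.
2×P and 5×Z: area 41 ≤ 48, yield 2·9 + 5·10 = 68.
Best is 68.

68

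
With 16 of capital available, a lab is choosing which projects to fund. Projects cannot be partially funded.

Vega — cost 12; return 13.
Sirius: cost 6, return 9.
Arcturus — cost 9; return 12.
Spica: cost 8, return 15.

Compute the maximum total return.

24

Treat it as a binary knapsack problem.
Take Sirius and Spica: cost 6 + 8 = 14 ≤ 16, return 9 + 15 = 24.
No other feasible combination does better.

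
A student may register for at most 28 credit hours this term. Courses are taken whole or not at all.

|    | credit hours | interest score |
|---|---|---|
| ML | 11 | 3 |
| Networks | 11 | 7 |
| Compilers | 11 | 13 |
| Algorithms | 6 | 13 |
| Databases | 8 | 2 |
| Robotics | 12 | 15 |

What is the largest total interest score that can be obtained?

Allowing fractional choices, the relaxed optimum would be about 39.8, but courses are indivisible.
ML + Compilers + Algorithms: credit hours 11 + 11 + 6 = 28 ≤ 28, interest score 3 + 13 + 13 = 29.
Networks + Compilers + Algorithms: credit hours 11 + 11 + 6 = 28 ≤ 28, interest score 7 + 13 + 13 = 33.
Algorithms + Databases + Robotics: credit hours 6 + 8 + 12 = 26 ≤ 28, interest score 13 + 2 + 15 = 30.
Best is Networks, Compilers, and Algorithms with total interest score 33.

33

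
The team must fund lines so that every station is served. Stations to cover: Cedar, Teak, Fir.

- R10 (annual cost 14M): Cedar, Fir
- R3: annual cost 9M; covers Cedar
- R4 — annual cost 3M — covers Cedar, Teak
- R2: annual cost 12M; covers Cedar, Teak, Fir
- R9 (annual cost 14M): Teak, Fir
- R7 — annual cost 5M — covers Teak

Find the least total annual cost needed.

12

The greedy cost-per-new-station heuristic would pick R4 and R2 for 15, but a cheaper cover exists.
R2 alone covers Cedar, Teak, Fir — every station.
Total annual cost: 12.
No cover costs less than 12.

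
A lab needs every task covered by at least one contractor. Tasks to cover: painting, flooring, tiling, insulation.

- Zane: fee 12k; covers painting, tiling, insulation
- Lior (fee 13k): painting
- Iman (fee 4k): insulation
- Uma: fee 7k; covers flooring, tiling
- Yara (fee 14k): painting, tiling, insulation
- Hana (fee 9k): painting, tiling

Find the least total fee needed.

19

The greedy cost-per-new-task heuristic would pick Uma, Iman, and Hana for 20, but a cheaper cover exists.
Choose Zane and Uma: together they cover painting, flooring, tiling, insulation — every task.
Total fee: 12 + 7 = 19.
No cover costs less than 19.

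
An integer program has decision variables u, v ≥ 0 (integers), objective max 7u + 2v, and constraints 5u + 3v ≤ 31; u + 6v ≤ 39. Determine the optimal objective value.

42

Relaxing integrality, the LP optimum is 43.40 at (u,v) = (6.2, 0), which is not an integer point.
(u,v)=(6,0): 5·6+3·0=30≤31, 1·6+6·0=6≤39, objective 42.
(u,v)=(5,1): 5·5+3·1=28≤31, 1·5+6·1=11≤39, objective 37.
(u,v)=(5,0): 5·5+3·0=25≤31, 1·5+6·0=5≤39, objective 35.
Maximum is 42 at (u,v)=(6,0).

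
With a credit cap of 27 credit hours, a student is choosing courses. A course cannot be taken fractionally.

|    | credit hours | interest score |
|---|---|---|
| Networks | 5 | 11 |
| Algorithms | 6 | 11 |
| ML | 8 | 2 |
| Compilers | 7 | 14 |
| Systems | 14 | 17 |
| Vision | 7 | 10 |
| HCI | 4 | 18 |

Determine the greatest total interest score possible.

This is a 0-1 knapsack instance.
Allowing fractional choices, the relaxed optimum would be about 61.1, but courses are indivisible.
Networks + Algorithms + Compilers + HCI: credit hours 5 + 6 + 7 + 4 = 22 ≤ 27, interest score 11 + 11 + 14 + 18 = 54.
Networks + Compilers + Vision + HCI: credit hours 5 + 7 + 7 + 4 = 23 ≤ 27, interest score 11 + 14 + 10 + 18 = 53.
Algorithms + Compilers + Vision + HCI: credit hours 6 + 7 + 7 + 4 = 24 ≤ 27, interest score 11 + 14 + 10 + 18 = 53.
Best is Networks, Algorithms, Compilers, and HCI with total interest score 54.

54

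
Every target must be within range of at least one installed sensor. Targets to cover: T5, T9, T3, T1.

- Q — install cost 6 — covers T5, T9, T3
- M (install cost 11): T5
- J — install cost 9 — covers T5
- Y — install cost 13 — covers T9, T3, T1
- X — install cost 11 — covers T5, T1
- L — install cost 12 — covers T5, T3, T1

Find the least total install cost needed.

Choose Q and X: together they cover T5, T9, T3, T1 — every target.
Total install cost: 6 + 11 = 17.
No cover costs less than 17.

17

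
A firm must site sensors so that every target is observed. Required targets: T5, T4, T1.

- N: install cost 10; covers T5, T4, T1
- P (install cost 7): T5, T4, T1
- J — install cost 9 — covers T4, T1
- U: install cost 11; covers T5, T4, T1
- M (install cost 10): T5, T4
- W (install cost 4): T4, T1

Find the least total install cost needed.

7

The greedy cost-per-new-target heuristic would pick W and P for 11, but a cheaper cover exists.
P alone covers T5, T4, T1 — every target.
Total install cost: 7.
No cover costs less than 7.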